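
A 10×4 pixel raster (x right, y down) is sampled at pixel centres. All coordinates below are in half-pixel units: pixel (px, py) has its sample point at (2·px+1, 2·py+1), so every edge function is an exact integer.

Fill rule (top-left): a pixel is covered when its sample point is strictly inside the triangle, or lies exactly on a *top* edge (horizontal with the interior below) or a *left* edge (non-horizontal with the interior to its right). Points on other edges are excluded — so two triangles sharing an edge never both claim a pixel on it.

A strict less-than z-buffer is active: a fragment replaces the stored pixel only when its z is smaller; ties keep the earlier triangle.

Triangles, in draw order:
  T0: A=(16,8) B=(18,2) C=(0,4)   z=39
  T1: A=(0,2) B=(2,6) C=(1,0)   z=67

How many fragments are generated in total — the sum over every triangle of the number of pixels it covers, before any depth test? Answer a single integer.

T0:
  2·area = 104  (B↔C swapped to make it positive)
  edge (16, 8)→(0, 4): d=(-16,-4) top-left  bias=+0
  edge (0, 4)→(18, 2): d=(18,-2) top-left  bias=+0
  edge (18, 2)→(16, 8): d=(-2,6) right/bottom  bias=-1
    (4,1)@(9, 3): e=[52,0,52] → #  [on edge]
    (5,1)@(11, 3): e=[60,4,40] → #
    (6,1)@(13, 3): e=[68,8,28] → #
    (7,1)@(15, 3): e=[76,12,16] → #
    (8,1)@(17, 3): e=[84,16,4] → #
    (9,1)@(19, 3): e=[92,20,-8] → ·
    (2,2)@(5, 5): e=[4,28,72] → #
    (3,2)@(7, 5): e=[12,32,60] → #
    (8,2)@(17, 5): e=[52,52,0] → ·  [on edge]
    (2,3)@(5, 7): e=[-28,64,68] → ·
    (3,3)@(7, 7): e=[-20,68,56] → ·
    (4,3)@(9, 7): e=[-12,72,44] → ·
  covered (13 px):
    · · · · · · · · · ·
    · · · · # # # # # ·
    · · # # # # # # · ·
    · · · · · · # # · ·
T1:
  2·area = 8  (B↔C swapped to make it positive)
  edge (0, 2)→(1, 0): d=(1,-2) top-left  bias=+0
  edge (1, 0)→(2, 6): d=(1,6) right/bottom  bias=-1
  edge (2, 6)→(0, 2): d=(-2,-4) top-left  bias=+0
    (0,0)@(1, 1): e=[1,1,6] → #
    (1,0)@(3, 1): e=[5,-11,14] → ·
    (0,1)@(1, 3): e=[3,3,2] → #
    (1,1)@(3, 3): e=[7,-9,10] → ·
    (0,2)@(1, 5): e=[5,5,-2] → ·
  covered (2 px):
    # · · · · · · · · ·
    # · · · · · · · · ·
    · · · · · · · · · ·
    · · · · · · · · · ·

Answer: 15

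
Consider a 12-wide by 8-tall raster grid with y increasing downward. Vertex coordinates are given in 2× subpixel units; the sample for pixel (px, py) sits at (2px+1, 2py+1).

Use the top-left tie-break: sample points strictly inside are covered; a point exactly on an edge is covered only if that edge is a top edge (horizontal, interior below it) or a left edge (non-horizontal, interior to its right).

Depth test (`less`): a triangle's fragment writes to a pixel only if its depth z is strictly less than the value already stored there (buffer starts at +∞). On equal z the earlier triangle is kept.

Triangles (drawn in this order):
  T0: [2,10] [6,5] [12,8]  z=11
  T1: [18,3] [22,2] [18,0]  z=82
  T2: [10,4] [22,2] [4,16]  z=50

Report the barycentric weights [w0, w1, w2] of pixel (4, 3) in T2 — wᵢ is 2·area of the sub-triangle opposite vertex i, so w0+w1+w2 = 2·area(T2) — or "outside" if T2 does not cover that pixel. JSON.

T0:
  2·area = 42
  edge (2, 10)→(6, 5): d=(4,-5) top-left  bias=+0
  edge (6, 5)→(12, 8): d=(6,3) right/bottom  bias=-1
  edge (12, 8)→(2, 10): d=(-10,2) right/bottom  bias=-1
    (2,3)@(5, 7): e=[3,15,24] → #
    (3,3)@(7, 7): e=[13,9,20] → #
    (4,3)@(9, 7): e=[23,3,16] → #
    (5,3)@(11, 7): e=[33,-3,12] → ·
    (8,3)@(17, 7): e=[63,-21,0] → ·  [on edge]
    (1,4)@(3, 9): e=[1,33,8] → #
    (3,4)@(7, 9): e=[21,21,0] → ·  [on edge]
    (4,4)@(9, 9): e=[31,15,-4] → ·
    (1,5)@(3, 11): e=[9,45,-12] → ·
    (2,5)@(5, 11): e=[19,39,-16] → ·
  covered (5 px):
    · · · · · · · · · · · ·
    · · · · · · · · · · · ·
    · · · · · · · · · · · ·
    · · # # # · · · · · · ·
    · # # · · · · · · · · ·
    · · · · · · · · · · · ·
    · · · · · · · · · · · ·
    · · · · · · · · · · · ·
T1:
  2·area = 12  (B↔C swapped to make it positive)
  edge (18, 3)→(18, 0): d=(0,-3) top-left  bias=+0
  edge (18, 0)→(22, 2): d=(4,2) right/bottom  bias=-1
  edge (22, 2)→(18, 3): d=(-4,1) right/bottom  bias=-1
    (9,0)@(19, 1): e=[3,2,7] → #
    (10,0)@(21, 1): e=[9,-2,5] → ·
    (9,1)@(19, 3): e=[3,10,-1] → ·
  covered (1 px):
    · · · · · · · · · # · ·
    · · · · · · · · · · · ·
    · · · · · · · · · · · ·
    · · · · · · · · · · · ·
    · · · · · · · · · · · ·
    · · · · · · · · · · · ·
    · · · · · · · · · · · ·
    · · · · · · · · · · · ·
T2:
  2·area = 132
  edge (10, 4)→(22, 2): d=(12,-2) top-left  bias=+0
  edge (22, 2)→(4, 16): d=(-18,14) right/bottom  bias=-1
  edge (4, 16)→(10, 4): d=(6,-12) top-left  bias=+0
    (8,1)@(17, 3): e=[2,52,78] → #
    (9,1)@(19, 3): e=[6,24,102] → #
    (10,1)@(21, 3): e=[10,-4,126] → ·
    (5,2)@(11, 5): e=[14,100,18] → #
    (6,2)@(13, 5): e=[18,72,42] → #
    (7,2)@(15, 5): e=[22,44,66] → #
    (9,2)@(19, 5): e=[30,-12,114] → ·
    (4,3)@(9, 7): e=[34,92,6] → #
    (8,3)@(17, 7): e=[50,-20,102] → ·
    (4,4)@(9, 9): e=[58,56,18] → #
    (6,4)@(13, 9): e=[66,0,66] → ·  [on edge]
    (7,4)@(15, 9): e=[70,-28,90] → ·
  covered (16 px):
    · · · · · · · · · · · ·
    · · · · · · · · # # · ·
    · · · · · # # # # · · ·
    · · · · # # # # · · · ·
    · · · · # # · · · · · ·
    · · · # # · · · · · · ·
    · · · # · · · · · · · ·
    · · # · · · · · · · · ·

Answer: [92,6,34]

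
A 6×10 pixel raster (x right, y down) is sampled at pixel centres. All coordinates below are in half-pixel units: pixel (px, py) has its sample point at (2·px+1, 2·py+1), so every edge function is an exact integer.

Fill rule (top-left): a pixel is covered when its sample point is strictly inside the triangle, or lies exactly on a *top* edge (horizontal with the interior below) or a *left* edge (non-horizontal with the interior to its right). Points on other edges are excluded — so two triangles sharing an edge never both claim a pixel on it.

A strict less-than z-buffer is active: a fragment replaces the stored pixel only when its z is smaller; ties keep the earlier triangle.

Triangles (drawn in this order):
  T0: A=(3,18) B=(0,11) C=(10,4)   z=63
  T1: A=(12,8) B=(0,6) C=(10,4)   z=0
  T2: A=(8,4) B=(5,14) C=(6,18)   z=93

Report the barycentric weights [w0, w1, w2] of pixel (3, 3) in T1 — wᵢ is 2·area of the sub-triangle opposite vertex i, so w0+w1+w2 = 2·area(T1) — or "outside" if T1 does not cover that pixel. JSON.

T0:
  2·area = 91
  edge (3, 18)→(0, 11): d=(-3,-7) top-left  bias=+0
  edge (0, 11)→(10, 4): d=(10,-7) top-left  bias=+0
  edge (10, 4)→(3, 18): d=(-7,14) right/bottom  bias=-1
    (4,2)@(9, 5): e=[81,3,7] → █
    (5,2)@(11, 5): e=[95,17,-21] → ·
    (3,3)@(7, 7): e=[61,9,21] → █
    (4,3)@(9, 7): e=[75,23,-7] → ·
    (1,4)@(3, 9): e=[27,1,63] → █
    (2,4)@(5, 9): e=[41,15,35] → █
    (4,4)@(9, 9): e=[69,43,-21] → ·
    (0,5)@(1, 11): e=[7,7,77] → █
    (3,5)@(7, 11): e=[49,49,-7] → ·
    (0,6)@(1, 13): e=[1,27,63] → █
    (3,6)@(7, 13): e=[43,69,-21] → ·
    (0,7)@(1, 15): e=[-5,47,49] → ·
  covered (13 px):
    · · · · · ·
    · · · · · ·
    · · · · █ ·
    · · · █ · ·
    · █ █ █ · ·
    █ █ █ · · ·
    █ █ █ · · ·
    · █ · · · ·
    · █ · · · ·
    · · · · · ·
T1:
  2·area = 44
  edge (12, 8)→(0, 6): d=(-12,-2) top-left  bias=+0
  edge (0, 6)→(10, 4): d=(10,-2) top-left  bias=+0
  edge (10, 4)→(12, 8): d=(2,4) right/bottom  bias=-1
    (2,2)@(5, 5): e=[22,0,22] → █  [on edge]
    (3,2)@(7, 5): e=[26,4,14] → █
    (4,2)@(9, 5): e=[30,8,6] → █
    (5,2)@(11, 5): e=[34,12,-2] → ·
    (2,3)@(5, 7): e=[-2,20,26] → ·
    (3,3)@(7, 7): e=[2,24,18] → █
    (5,3)@(11, 7): e=[10,32,2] → █
    (3,4)@(7, 9): e=[-22,44,22] → ·
    (4,4)@(9, 9): e=[-18,48,14] → ·
    (5,4)@(11, 9): e=[-14,52,6] → ·
  covered (6 px):
    · · · · · ·
    · · · · · ·
    · · █ █ █ ·
    · · · █ █ █
    · · · · · ·
    · · · · · ·
    · · · · · ·
    · · · · · ·
    · · · · · ·
    · · · · · ·
T2:
  2·area = 22  (B↔C swapped to make it positive)
  edge (8, 4)→(6, 18): d=(-2,14) right/bottom  bias=-1
  edge (6, 18)→(5, 14): d=(-1,-4) top-left  bias=+0
  edge (5, 14)→(8, 4): d=(3,-10) top-left  bias=+0
    (3,4)@(7, 9): e=[4,13,5] → █
    (4,4)@(9, 9): e=[-24,21,25] → ·
    (3,5)@(7, 11): e=[0,11,11] → ·  [on edge]
  covered (1 px):
    · · · · · ·
    · · · · · ·
    · · · · · ·
    · · · · · ·
    · · · █ · ·
    · · · · · ·
    · · · · · ·
    · · · · · ·
    · · · · · ·
    · · · · · ·

Result: [24,18,2]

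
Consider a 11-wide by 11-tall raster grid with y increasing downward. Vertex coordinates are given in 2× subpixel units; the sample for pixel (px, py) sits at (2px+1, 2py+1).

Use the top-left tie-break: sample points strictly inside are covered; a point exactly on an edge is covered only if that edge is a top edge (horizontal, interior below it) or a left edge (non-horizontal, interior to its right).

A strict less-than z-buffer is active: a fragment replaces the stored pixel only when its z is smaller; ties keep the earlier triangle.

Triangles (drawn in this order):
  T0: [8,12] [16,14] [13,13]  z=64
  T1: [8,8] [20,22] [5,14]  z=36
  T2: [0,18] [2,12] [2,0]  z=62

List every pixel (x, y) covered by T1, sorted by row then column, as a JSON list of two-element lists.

T0:
  2·area = 2  (B↔C swapped to make it positive)
  edge (8, 12)→(13, 13): d=(5,1) right/bottom  bias=-1
  edge (13, 13)→(16, 14): d=(3,1) right/bottom  bias=-1
  edge (16, 14)→(8, 12): d=(-8,-2) top-left  bias=+0
    (0,4)@(1, 9): e=[-8,0,10] → ·  [on edge]
    (1,5)@(3, 11): e=[0,4,-2] → ·  [on edge]
    (3,5)@(7, 11): e=[-4,0,6] → ·  [on edge]
    (6,6)@(13, 13): e=[0,0,2] → ·  [on edge]
    (9,7)@(19, 15): e=[4,0,-2] → ·  [on edge]
  covered (0 px):
    · · · · · · · · · · ·
    · · · · · · · · · · ·
    · · · · · · · · · · ·
    · · · · · · · · · · ·
    · · · · · · · · · · ·
    · · · · · · · · · · ·
    · · · · · · · · · · ·
    · · · · · · · · · · ·
    · · · · · · · · · · ·
    · · · · · · · · · · ·
    · · · · · · · · · · ·
T1:
  2·area = 114
  edge (8, 8)→(20, 22): d=(12,14) right/bottom  bias=-1
  edge (20, 22)→(5, 14): d=(-15,-8) top-left  bias=+0
  edge (5, 14)→(8, 8): d=(3,-6) top-left  bias=+0
    (3,5)@(7, 11): e=[50,61,3] → #
    (4,5)@(9, 11): e=[22,77,15] → #
    (5,5)@(11, 11): e=[-6,93,27] → ·
    (3,6)@(7, 13): e=[74,31,9] → #
    (5,6)@(11, 13): e=[18,63,33] → #
    (6,6)@(13, 13): e=[-10,79,45] → ·
    (3,7)@(7, 15): e=[98,1,15] → #
    (6,7)@(13, 15): e=[14,49,51] → #
    (7,7)@(15, 15): e=[-14,65,63] → ·
    (3,8)@(7, 17): e=[122,-29,21] → ·
    (4,8)@(9, 17): e=[94,-13,33] → ·
    (5,8)@(11, 17): e=[66,3,45] → #
  covered (15 px):
    · · · · · · · · · · ·
    · · · · · · · · · · ·
    · · · · · · · · · · ·
    · · · · · · · · · · ·
    · · · · · · · · · · ·
    · · · # # · · · · · ·
    · · · # # # · · · · ·
    · · · # # # # · · · ·
    · · · · · # # # · · ·
    · · · · · · · # # · ·
    · · · · · · · · · # ·
T2:
  2·area = 24  (B↔C swapped to make it positive)
  edge (0, 18)→(2, 0): d=(2,-18) top-left  bias=+0
  edge (2, 0)→(2, 12): d=(0,12) right/bottom  bias=-1
  edge (2, 12)→(0, 18): d=(-2,6) right/bottom  bias=-1
    (2,1)@(5, 3): e=[60,-36,0] → ·  [on edge]
    (0,4)@(1, 9): e=[0,12,12] → #  [on edge]
    (1,4)@(3, 9): e=[36,-12,0] → ·  [on edge]
    (0,5)@(1, 11): e=[4,12,8] → #
    (1,5)@(3, 11): e=[40,-12,-4] → ·
    (0,6)@(1, 13): e=[8,12,4] → #
    (1,6)@(3, 13): e=[44,-12,-8] → ·
    (0,7)@(1, 15): e=[12,12,0] → ·  [on edge]
  covered (3 px):
    · · · · · · · · · · ·
    · · · · · · · · · · ·
    · · · · · · · · · · ·
    · · · · · · · · · · ·
    # · · · · · · · · · ·
    # · · · · · · · · · ·
    # · · · · · · · · · ·
    · · · · · · · · · · ·
    · · · · · · · · · · ·
    · · · · · · · · · · ·
    · · · · · · · · · · ·

Answer: [[3,5],[4,5],[3,6],[4,6],[5,6],[3,7],[4,7],[5,7],[6,7],[5,8],[6,8],[7,8],[7,9],[8,9],[9,10]]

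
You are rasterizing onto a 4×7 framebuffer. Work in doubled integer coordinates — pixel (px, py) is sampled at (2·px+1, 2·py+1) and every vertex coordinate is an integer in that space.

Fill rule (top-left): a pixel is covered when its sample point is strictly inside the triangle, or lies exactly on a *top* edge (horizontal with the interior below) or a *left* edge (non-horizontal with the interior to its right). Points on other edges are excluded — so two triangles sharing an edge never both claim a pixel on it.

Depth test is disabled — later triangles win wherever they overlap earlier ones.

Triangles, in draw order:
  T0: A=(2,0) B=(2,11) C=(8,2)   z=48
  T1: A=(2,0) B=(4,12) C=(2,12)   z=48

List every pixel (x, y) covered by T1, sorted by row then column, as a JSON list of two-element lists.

T0:
  2·area = 66  (B↔C swapped to make it positive)
  edge (2, 0)→(8, 2): d=(6,2) right/bottom  bias=-1
  edge (8, 2)→(2, 11): d=(-6,9) right/bottom  bias=-1
  edge (2, 11)→(2, 0): d=(0,-11) top-left  bias=+0
    (1,0)@(3, 1): e=[4,51,11] → #
    (2,0)@(5, 1): e=[0,33,33] → ·  [on edge]
    (1,1)@(3, 3): e=[16,39,11] → #
    (2,1)@(5, 3): e=[12,21,33] → #
    (3,1)@(7, 3): e=[8,3,55] → #
    (1,2)@(3, 5): e=[28,27,11] → #
    (3,2)@(7, 5): e=[20,-9,55] → ·
    (1,3)@(3, 7): e=[40,15,11] → #
    (2,3)@(5, 7): e=[36,-3,33] → ·
    (1,4)@(3, 9): e=[52,3,11] → #
    (2,4)@(5, 9): e=[48,-15,33] → ·
    (1,5)@(3, 11): e=[64,-9,11] → ·
  covered (8 px):
    · # · ·
    · # # #
    · # # ·
    · # · ·
    · # · ·
    · · · ·
    · · · ·
T1:
  2·area = 24
  edge (2, 0)→(4, 12): d=(2,12) right/bottom  bias=-1
  edge (4, 12)→(2, 12): d=(-2,0) right/bottom  bias=-1
  edge (2, 12)→(2, 0): d=(0,-12) top-left  bias=+0
    (1,3)@(3, 7): e=[2,10,12] → #
    (2,3)@(5, 7): e=[-22,10,36] → ·
    (1,4)@(3, 9): e=[6,6,12] → #
    (2,4)@(5, 9): e=[-18,6,36] → ·
    (1,5)@(3, 11): e=[10,2,12] → #
    (2,5)@(5, 11): e=[-14,2,36] → ·
    (1,6)@(3, 13): e=[14,-2,12] → ·
  covered (3 px):
    · · · ·
    · · · ·
    · · · ·
    · # · ·
    · # · ·
    · # · ·
    · · · ·

Final: [[1,3],[1,4],[1,5]]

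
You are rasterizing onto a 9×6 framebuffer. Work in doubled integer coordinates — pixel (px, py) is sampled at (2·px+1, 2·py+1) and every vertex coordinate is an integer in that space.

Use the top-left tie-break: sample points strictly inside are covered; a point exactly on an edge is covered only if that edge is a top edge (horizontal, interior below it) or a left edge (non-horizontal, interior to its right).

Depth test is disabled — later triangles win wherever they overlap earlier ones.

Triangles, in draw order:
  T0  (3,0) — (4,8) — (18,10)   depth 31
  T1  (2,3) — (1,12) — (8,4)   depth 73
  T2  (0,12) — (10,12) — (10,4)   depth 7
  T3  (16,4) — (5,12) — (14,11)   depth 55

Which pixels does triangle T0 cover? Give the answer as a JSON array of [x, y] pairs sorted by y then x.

T0:
  2·area = 110  (B↔C swapped to make it positive)
  edge (3, 0)→(18, 10): d=(15,10) right/bottom  bias=-1
  edge (18, 10)→(4, 8): d=(-14,-2) top-left  bias=+0
  edge (4, 8)→(3, 0): d=(-1,-8) top-left  bias=+0
    (2,1)@(5, 3): e=[25,72,13] → X
    (3,1)@(7, 3): e=[5,76,29] → X
    (4,1)@(9, 3): e=[-15,80,45] → .
    (2,2)@(5, 5): e=[55,44,11] → X
    (4,2)@(9, 5): e=[15,52,43] → X
    (5,2)@(11, 5): e=[-5,56,59] → .
    (2,3)@(5, 7): e=[85,16,9] → X
    (5,3)@(11, 7): e=[25,28,57] → X
    (6,3)@(13, 7): e=[5,32,73] → X
    (7,3)@(15, 7): e=[-15,36,89] → .
    (2,4)@(5, 9): e=[115,-12,7] → .
    (3,4)@(7, 9): e=[95,-8,23] → .
    (5,4)@(11, 9): e=[55,0,55] → X  [on edge]
  covered (13 px):
    . . . . . . . . .
    . . X X . . . . .
    . . X X X . . . .
    . . X X X X X . .
    . . . . . X X X .
    . . . . . . . . .
T1:
  2·area = 55  (B↔C swapped to make it positive)
  edge (2, 3)→(8, 4): d=(6,1) right/bottom  bias=-1
  edge (8, 4)→(1, 12): d=(-7,8) right/bottom  bias=-1
  edge (1, 12)→(2, 3): d=(1,-9) top-left  bias=+0
    (1,2)@(3, 5): e=[11,33,11] → X
    (2,2)@(5, 5): e=[9,17,29] → X
    (3,2)@(7, 5): e=[7,1,47] → X
    (4,2)@(9, 5): e=[5,-15,65] → .
    (1,3)@(3, 7): e=[23,19,13] → X
    (3,3)@(7, 7): e=[19,-13,49] → .
    (1,4)@(3, 9): e=[35,5,15] → X
    (2,4)@(5, 9): e=[33,-11,33] → .
    (1,5)@(3, 11): e=[47,-9,17] → .
  covered (6 px):
    . . . . . . . . .
    . . . . . . . . .
    . X X X . . . . .
    . X X . . . . . .
    . X . . . . . . .
    . . . . . . . . .
T2:
  2·area = 80  (B↔C swapped to make it positive)
  edge (0, 12)→(10, 4): d=(10,-8) top-left  bias=+0
  edge (10, 4)→(10, 12): d=(0,8) right/bottom  bias=-1
  edge (10, 12)→(0, 12): d=(-10,0) right/bottom  bias=-1
    (4,2)@(9, 5): e=[2,8,70] → X
    (5,2)@(11, 5): e=[18,-8,70] → .
    (3,3)@(7, 7): e=[6,24,50] → X
    (5,3)@(11, 7): e=[38,-8,50] → .
    (2,4)@(5, 9): e=[10,40,30] → X
    (5,4)@(11, 9): e=[58,-8,30] → .
    (1,5)@(3, 11): e=[14,56,10] → X
    (5,5)@(11, 11): e=[78,-8,10] → .
  covered (10 px):
    . . . . . . . . .
    . . . . . . . . .
    . . . . X . . . .
    . . . X X . . . .
    . . X X X . . . .
    . X X X X . . . .
T3:
  2·area = 61  (B↔C swapped to make it positive)
  edge (16, 4)→(14, 11): d=(-2,7) right/bottom  bias=-1
  edge (14, 11)→(5, 12): d=(-9,1) right/bottom  bias=-1
  edge (5, 12)→(16, 4): d=(11,-8) top-left  bias=+0
    (7,2)@(15, 5): e=[5,53,3] → X
    (8,2)@(17, 5): e=[-9,51,19] → .
    (6,3)@(13, 7): e=[15,37,9] → X
    (8,3)@(17, 7): e=[-13,33,41] → .
    (5,4)@(11, 9): e=[25,21,15] → X
    (7,4)@(15, 9): e=[-3,17,47] → .
    (3,5)@(7, 11): e=[49,7,5] → X
    (4,5)@(9, 11): e=[35,5,21] → X
    (7,5)@(15, 11): e=[-7,-1,69] → .
  covered (9 px):
    . . . . . . . . .
    . . . . . . . . .
    . . . . . . . X .
    . . . . . . X X .
    . . . . . X X . .
    . . . X X X X . .

Answer: [[2,1],[3,1],[2,2],[3,2],[4,2],[2,3],[3,3],[4,3],[5,3],[6,3],[5,4],[6,4],[7,4]]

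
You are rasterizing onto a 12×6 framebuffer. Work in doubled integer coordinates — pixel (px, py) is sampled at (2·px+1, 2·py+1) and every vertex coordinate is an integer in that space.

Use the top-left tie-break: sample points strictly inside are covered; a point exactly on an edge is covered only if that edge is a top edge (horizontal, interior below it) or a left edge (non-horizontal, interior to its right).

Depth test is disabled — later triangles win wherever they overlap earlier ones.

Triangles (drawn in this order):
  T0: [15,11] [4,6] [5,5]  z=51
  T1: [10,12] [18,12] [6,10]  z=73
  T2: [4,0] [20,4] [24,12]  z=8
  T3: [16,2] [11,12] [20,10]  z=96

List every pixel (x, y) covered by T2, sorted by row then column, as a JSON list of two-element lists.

T0:
  2·area = 16
  edge (15, 11)→(4, 6): d=(-11,-5) top-left  bias=+0
  edge (4, 6)→(5, 5): d=(1,-1) top-left  bias=+0
  edge (5, 5)→(15, 11): d=(10,6) right/bottom  bias=-1
    (4,0)@(9, 1): e=[80,0,-64] → ·  [on edge]
    (3,1)@(7, 3): e=[48,0,-32] → ·  [on edge]
    (2,2)@(5, 5): e=[16,0,0] → ·  [on edge]
    (1,3)@(3, 7): e=[-16,0,32] → ·  [on edge]
    (3,3)@(7, 7): e=[4,4,8] → #
    (4,3)@(9, 7): e=[14,6,-4] → ·
    (0,4)@(1, 9): e=[-48,0,64] → ·  [on edge]
    (3,4)@(7, 9): e=[-18,6,28] → ·
    (5,4)@(11, 9): e=[2,10,4] → #
    (6,4)@(13, 9): e=[12,12,-8] → ·
    (5,5)@(11, 11): e=[-20,12,24] → ·
    (7,5)@(15, 11): e=[0,16,0] → ·  [on edge]
  covered (2 px):
    · · · · · · · · · · · ·
    · · · · · · · · · · · ·
    · · · · · · · · · · · ·
    · · · # · · · · · · · ·
    · · · · · # · · · · · ·
    · · · · · · · · · · · ·
T1:
  2·area = 16  (B↔C swapped to make it positive)
  edge (10, 12)→(6, 10): d=(-4,-2) top-left  bias=+0
  edge (6, 10)→(18, 12): d=(12,2) right/bottom  bias=-1
  edge (18, 12)→(10, 12): d=(-8,0) right/bottom  bias=-1
    (4,5)@(9, 11): e=[2,6,8] → #
    (5,5)@(11, 11): e=[6,2,8] → #
    (6,5)@(13, 11): e=[10,-2,8] → ·
  covered (2 px):
    · · · · · · · · · · · ·
    · · · · · · · · · · · ·
    · · · · · · · · · · · ·
    · · · · · · · · · · · ·
    · · · · · · · · · · · ·
    · · · · # # · · · · · ·
T2:
  2·area = 112
  edge (4, 0)→(20, 4): d=(16,4) right/bottom  bias=-1
  edge (20, 4)→(24, 12): d=(4,8) right/bottom  bias=-1
  edge (24, 12)→(4, 0): d=(-20,-12) top-left  bias=+0
    (3,0)@(7, 1): e=[4,92,16] → #
    (4,0)@(9, 1): e=[-4,76,40] → ·
    (3,1)@(7, 3): e=[36,100,-24] → ·
    (4,1)@(9, 3): e=[28,84,0] → #  [on edge]
    (5,1)@(11, 3): e=[20,68,24] → #
    (6,1)@(13, 3): e=[12,52,48] → #
    (7,1)@(15, 3): e=[4,36,72] → #
    (8,1)@(17, 3): e=[-4,20,96] → ·
    (4,2)@(9, 5): e=[60,92,-40] → ·
    (5,2)@(11, 5): e=[52,76,-16] → ·
    (6,2)@(13, 5): e=[44,60,8] → #
    (8,2)@(17, 5): e=[28,28,56] → #
    (9,4)@(19, 9): e=[84,28,0] → #  [on edge]
  covered (15 px):
    · · · # · · · · · · · ·
    · · · · # # # # · · · ·
    · · · · · · # # # # · ·
    · · · · · · · · # # # ·
    · · · · · · · · · # # ·
    · · · · · · · · · · · #
T3:
  2·area = 80  (B↔C swapped to make it positive)
  edge (16, 2)→(20, 10): d=(4,8) right/bottom  bias=-1
  edge (20, 10)→(11, 12): d=(-9,2) right/bottom  bias=-1
  edge (11, 12)→(16, 2): d=(5,-10) top-left  bias=+0
    (7,2)@(15, 5): e=[20,55,5] → #
    (8,2)@(17, 5): e=[4,51,25] → #
    (9,2)@(19, 5): e=[-12,47,45] → ·
    (7,3)@(15, 7): e=[28,37,15] → #
    (9,3)@(19, 7): e=[-4,29,55] → ·
    (6,4)@(13, 9): e=[52,23,5] → #
    (9,4)@(19, 9): e=[4,11,65] → #
    (10,4)@(21, 9): e=[-12,7,85] → ·
    (6,5)@(13, 11): e=[60,5,15] → #
    (8,5)@(17, 11): e=[28,-3,55] → ·
    (9,5)@(19, 11): e=[12,-7,75] → ·
  covered (10 px):
    · · · · · · · · · · · ·
    · · · · · · · · · · · ·
    · · · · · · · # # · · ·
    · · · · · · · # # · · ·
    · · · · · · # # # # · ·
    · · · · · · # # · · · ·

Final: [[3,0],[4,1],[5,1],[6,1],[7,1],[6,2],[7,2],[8,2],[9,2],[8,3],[9,3],[10,3],[9,4],[10,4],[11,5]]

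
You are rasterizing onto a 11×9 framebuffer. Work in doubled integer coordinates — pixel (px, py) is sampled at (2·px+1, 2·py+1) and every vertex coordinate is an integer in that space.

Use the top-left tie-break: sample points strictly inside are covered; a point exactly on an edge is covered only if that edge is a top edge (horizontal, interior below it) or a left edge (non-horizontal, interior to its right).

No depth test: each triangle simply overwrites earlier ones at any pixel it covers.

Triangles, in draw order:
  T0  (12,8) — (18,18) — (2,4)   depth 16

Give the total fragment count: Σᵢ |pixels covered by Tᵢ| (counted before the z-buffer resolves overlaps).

T0:
  2·area = 76
  edge (12, 8)→(18, 18): d=(6,10) right/bottom  bias=-1
  edge (18, 18)→(2, 4): d=(-16,-14) top-left  bias=+0
  edge (2, 4)→(12, 8): d=(10,4) right/bottom  bias=-1
    (4,1)@(9, 3): e=[0,114,-38] → ·  [on edge]
    (3,3)@(7, 7): e=[44,22,10] → █
    (4,3)@(9, 7): e=[24,50,2] → █
    (5,3)@(11, 7): e=[4,78,-6] → ·
    (3,4)@(7, 9): e=[56,-10,30] → ·
    (4,4)@(9, 9): e=[36,18,22] → █
    (5,4)@(11, 9): e=[16,46,14] → █
    (6,4)@(13, 9): e=[-4,74,6] → ·
    (4,5)@(9, 11): e=[48,-14,42] → ·
    (5,5)@(11, 11): e=[28,14,34] → █
    (6,5)@(13, 11): e=[8,42,26] → █
    (7,5)@(15, 11): e=[-12,70,18] → ·
    (7,6)@(15, 13): e=[0,38,38] → ·  [on edge]
  covered (9 px):
    · · · · · · · · · · ·
    · · · · · · · · · · ·
    · · · · · · · · · · ·
    · · · █ █ · · · · · ·
    · · · · █ █ · · · · ·
    · · · · · █ █ · · · ·
    · · · · · · █ · · · ·
    · · · · · · · █ · · ·
    · · · · · · · · █ · ·

Final: 9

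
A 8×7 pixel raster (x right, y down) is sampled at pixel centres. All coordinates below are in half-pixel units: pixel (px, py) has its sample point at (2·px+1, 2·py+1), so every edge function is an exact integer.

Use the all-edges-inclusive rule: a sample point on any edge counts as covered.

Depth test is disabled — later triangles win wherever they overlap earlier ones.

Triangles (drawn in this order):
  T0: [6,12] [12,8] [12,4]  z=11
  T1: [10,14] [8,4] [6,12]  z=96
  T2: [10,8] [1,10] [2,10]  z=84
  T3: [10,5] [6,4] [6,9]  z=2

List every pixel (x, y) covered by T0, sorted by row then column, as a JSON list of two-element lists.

T0:
  2·area = 24  (B↔C swapped to make it positive)
  edge (6, 12)→(12, 4): d=(6,-8) inclusive
  edge (12, 4)→(12, 8): d=(0,4) inclusive
  edge (12, 8)→(6, 12): d=(-6,4) inclusive
    (5,3)@(11, 7): e=[10,4,10] → X
    (6,3)@(13, 7): e=[26,-4,2] → .
    (4,4)@(9, 9): e=[6,12,6] → X
    (5,4)@(11, 9): e=[22,4,-2] → .
    (3,5)@(7, 11): e=[2,20,2] → X
    (4,5)@(9, 11): e=[18,12,-6] → .
    (3,6)@(7, 13): e=[14,20,-10] → .
  covered (3 px):
    . . . . . . . .
    . . . . . . . .
    . . . . . . . .
    . . . . . X . .
    . . . . X . . .
    . . . X . . . .
    . . . . . . . .
T1:
  2·area = 36  (B↔C swapped to make it positive)
  edge (10, 14)→(6, 12): d=(-4,-2) inclusive
  edge (6, 12)→(8, 4): d=(2,-8) inclusive
  edge (8, 4)→(10, 14): d=(2,10) inclusive
    (3,4)@(7, 9): e=[14,2,20] → X
    (4,4)@(9, 9): e=[18,18,0] → X  [on edge]
    (5,4)@(11, 9): e=[22,34,-20] → .
    (3,5)@(7, 11): e=[6,6,24] → X
    (5,5)@(11, 11): e=[14,38,-16] → .
    (3,6)@(7, 13): e=[-2,10,28] → .
    (4,6)@(9, 13): e=[2,26,8] → X
    (5,6)@(11, 13): e=[6,42,-12] → .
  covered (5 px):
    . . . . . . . .
    . . . . . . . .
    . . . . . . . .
    . . . . . . . .
    . . . X X . . .
    . . . X X . . .
    . . . . X . . .
T2:
  2·area = 2  (B↔C swapped to make it positive)
  edge (10, 8)→(2, 10): d=(-8,2) inclusive
  edge (2, 10)→(1, 10): d=(-1,0) inclusive
  edge (1, 10)→(10, 8): d=(9,-2) inclusive
  covered (0 px):
    . . . . . . . .
    . . . . . . . .
    . . . . . . . .
    . . . . . . . .
    . . . . . . . .
    . . . . . . . .
    . . . . . . . .
T3:
  2·area = 20  (B↔C swapped to make it positive)
  edge (10, 5)→(6, 9): d=(-4,4) inclusive
  edge (6, 9)→(6, 4): d=(0,-5) inclusive
  edge (6, 4)→(10, 5): d=(4,1) inclusive
    (3,2)@(7, 5): e=[12,5,3] → X
    (4,2)@(9, 5): e=[4,15,1] → X
    (5,2)@(11, 5): e=[-4,25,-1] → .
    (3,3)@(7, 7): e=[4,5,11] → X
    (4,3)@(9, 7): e=[-4,15,9] → .
    (3,4)@(7, 9): e=[-4,5,19] → .
  covered (3 px):
    . . . . . . . .
    . . . . . . . .
    . . . X X . . .
    . . . X . . . .
    . . . . . . . .
    . . . . . . . .
    . . . . . . . .

Answer: [[5,3],[4,4],[3,5]]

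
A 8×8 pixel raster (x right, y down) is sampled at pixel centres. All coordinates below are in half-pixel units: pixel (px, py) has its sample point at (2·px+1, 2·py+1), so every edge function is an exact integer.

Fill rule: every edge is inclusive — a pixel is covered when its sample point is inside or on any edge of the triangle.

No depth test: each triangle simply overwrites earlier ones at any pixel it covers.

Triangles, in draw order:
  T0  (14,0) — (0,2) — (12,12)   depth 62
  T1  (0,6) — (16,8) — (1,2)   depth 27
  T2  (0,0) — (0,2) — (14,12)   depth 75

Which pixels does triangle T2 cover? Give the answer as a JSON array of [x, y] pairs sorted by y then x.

T0:
  2·area = 164  (B↔C swapped to make it positive)
  edge (14, 0)→(12, 12): d=(-2,12) inclusive
  edge (12, 12)→(0, 2): d=(-12,-10) inclusive
  edge (0, 2)→(14, 0): d=(14,-2) inclusive
    (3,0)@(7, 1): e=[82,82,0] → █  [on edge]
    (4,0)@(9, 1): e=[58,102,4] → █
    (5,0)@(11, 1): e=[34,122,8] → █
    (6,0)@(13, 1): e=[10,142,12] → █
    (7,0)@(15, 1): e=[-14,162,16] → ·
    (1,1)@(3, 3): e=[126,18,20] → █
    (2,1)@(5, 3): e=[102,38,24] → █
    (7,1)@(15, 3): e=[-18,138,44] → ·
    (1,2)@(3, 5): e=[122,-6,48] → ·
    (2,2)@(5, 5): e=[98,14,52] → █
    (7,2)@(15, 5): e=[-22,114,72] → ·
    (2,3)@(5, 7): e=[94,-10,80] → ·
  covered (21 px):
    · · · █ █ █ █ ·
    · █ █ █ █ █ █ ·
    · · █ █ █ █ █ ·
    · · · █ █ █ · ·
    · · · · █ █ · ·
    · · · · · █ · ·
    · · · · · · · ·
    · · · · · · · ·
T1:
  2·area = 66  (B↔C swapped to make it positive)
  edge (0, 6)→(1, 2): d=(1,-4) inclusive
  edge (1, 2)→(16, 8): d=(15,6) inclusive
  edge (16, 8)→(0, 6): d=(-16,-2) inclusive
    (0,1)@(1, 3): e=[1,15,50] → █
    (1,1)@(3, 3): e=[9,3,54] → █
    (2,1)@(5, 3): e=[17,-9,58] → ·
    (0,2)@(1, 5): e=[3,45,18] → █
    (2,2)@(5, 5): e=[19,21,26] → █
    (3,2)@(7, 5): e=[27,9,30] → █
    (4,2)@(9, 5): e=[35,-3,34] → ·
    (0,3)@(1, 7): e=[5,75,-14] → ·
    (1,3)@(3, 7): e=[13,63,-10] → ·
    (2,3)@(5, 7): e=[21,51,-6] → ·
    (3,3)@(7, 7): e=[29,39,-2] → ·
    (4,3)@(9, 7): e=[37,27,2] → █
  covered (9 px):
    · · · · · · · ·
    █ █ · · · · · ·
    █ █ █ █ · · · ·
    · · · · █ █ █ ·
    · · · · · · · ·
    · · · · · · · ·
    · · · · · · · ·
    · · · · · · · ·
T2:
  2·area = 28  (B↔C swapped to make it positive)
  edge (0, 0)→(14, 12): d=(14,12) inclusive
  edge (14, 12)→(0, 2): d=(-14,-10) inclusive
  edge (0, 2)→(0, 0): d=(0,-2) inclusive
    (0,0)@(1, 1): e=[2,24,2] → █
    (1,0)@(3, 1): e=[-22,44,6] → ·
    (0,1)@(1, 3): e=[30,-4,2] → ·
    (1,1)@(3, 3): e=[6,16,6] → █
    (2,1)@(5, 3): e=[-18,36,10] → ·
    (1,2)@(3, 5): e=[34,-12,6] → ·
    (2,2)@(5, 5): e=[10,8,10] → █
    (3,2)@(7, 5): e=[-14,28,14] → ·
    (2,3)@(5, 7): e=[38,-20,10] → ·
    (3,3)@(7, 7): e=[14,0,14] → █  [on edge]
    (4,3)@(9, 7): e=[-10,20,18] → ·
    (3,4)@(7, 9): e=[42,-28,14] → ·
  covered (4 px):
    █ · · · · · · ·
    · █ · · · · · ·
    · · █ · · · · ·
    · · · █ · · · ·
    · · · · · · · ·
    · · · · · · · ·
    · · · · · · · ·
    · · · · · · · ·

Answer: [[0,0],[1,1],[2,2],[3,3]]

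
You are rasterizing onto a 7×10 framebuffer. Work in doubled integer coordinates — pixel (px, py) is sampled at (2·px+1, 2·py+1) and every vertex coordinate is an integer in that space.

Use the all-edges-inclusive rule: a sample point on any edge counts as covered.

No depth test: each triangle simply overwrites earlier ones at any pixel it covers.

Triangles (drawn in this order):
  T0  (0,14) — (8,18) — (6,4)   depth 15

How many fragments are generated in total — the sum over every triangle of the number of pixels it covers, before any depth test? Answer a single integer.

T0:
  2·area = 104  (B↔C swapped to make it positive)
  edge (0, 14)→(6, 4): d=(6,-10) inclusive
  edge (6, 4)→(8, 18): d=(2,14) inclusive
  edge (8, 18)→(0, 14): d=(-8,-4) inclusive
    (2,3)@(5, 7): e=[8,20,76] → █
    (3,3)@(7, 7): e=[28,-8,84] → ·
    (1,4)@(3, 9): e=[0,52,52] → █  [on edge]
    (3,4)@(7, 9): e=[40,-4,68] → ·
    (1,5)@(3, 11): e=[12,56,36] → █
    (3,5)@(7, 11): e=[52,0,52] → █  [on edge]
    (4,5)@(9, 11): e=[72,-28,60] → ·
    (0,6)@(1, 13): e=[4,88,12] → █
    (4,6)@(9, 13): e=[84,-24,44] → ·
    (0,7)@(1, 15): e=[16,92,-4] → ·
    (1,7)@(3, 15): e=[36,64,4] → █
    (4,7)@(9, 15): e=[96,-20,28] → ·
  covered (14 px):
    · · · · · · ·
    · · · · · · ·
    · · · · · · ·
    · · █ · · · ·
    · █ █ · · · ·
    · █ █ █ · · ·
    █ █ █ █ · · ·
    · █ █ █ · · ·
    · · · █ · · ·
    · · · · · · ·

Result: 14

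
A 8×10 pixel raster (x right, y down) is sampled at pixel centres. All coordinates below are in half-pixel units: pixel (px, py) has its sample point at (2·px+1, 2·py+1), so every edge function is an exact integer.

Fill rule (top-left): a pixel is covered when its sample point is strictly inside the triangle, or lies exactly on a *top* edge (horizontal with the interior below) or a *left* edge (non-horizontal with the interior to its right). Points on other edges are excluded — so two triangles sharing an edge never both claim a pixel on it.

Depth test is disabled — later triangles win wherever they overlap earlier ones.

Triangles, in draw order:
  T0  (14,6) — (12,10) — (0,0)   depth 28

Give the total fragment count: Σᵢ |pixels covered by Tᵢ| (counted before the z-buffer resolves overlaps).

T0:
  2·area = 68
  edge (14, 6)→(12, 10): d=(-2,4) right/bottom  bias=-1
  edge (12, 10)→(0, 0): d=(-12,-10) top-left  bias=+0
  edge (0, 0)→(14, 6): d=(14,6) right/bottom  bias=-1
    (2,1)@(5, 3): e=[42,14,12] → #
    (3,1)@(7, 3): e=[34,34,0] → ·  [on edge]
    (2,2)@(5, 5): e=[38,-10,40] → ·
    (3,2)@(7, 5): e=[30,10,28] → #
    (4,2)@(9, 5): e=[22,30,16] → #
    (5,2)@(11, 5): e=[14,50,4] → #
    (6,2)@(13, 5): e=[6,70,-8] → ·
    (3,3)@(7, 7): e=[26,-14,56] → ·
    (4,3)@(9, 7): e=[18,6,44] → #
    (6,3)@(13, 7): e=[2,46,20] → #
    (7,3)@(15, 7): e=[-6,66,8] → ·
    (4,4)@(9, 9): e=[14,-18,72] → ·
  covered (8 px):
    · · · · · · · ·
    · · # · · · · ·
    · · · # # # · ·
    · · · · # # # ·
    · · · · · # · ·
    · · · · · · · ·
    · · · · · · · ·
    · · · · · · · ·
    · · · · · · · ·
    · · · · · · · ·

Result: 8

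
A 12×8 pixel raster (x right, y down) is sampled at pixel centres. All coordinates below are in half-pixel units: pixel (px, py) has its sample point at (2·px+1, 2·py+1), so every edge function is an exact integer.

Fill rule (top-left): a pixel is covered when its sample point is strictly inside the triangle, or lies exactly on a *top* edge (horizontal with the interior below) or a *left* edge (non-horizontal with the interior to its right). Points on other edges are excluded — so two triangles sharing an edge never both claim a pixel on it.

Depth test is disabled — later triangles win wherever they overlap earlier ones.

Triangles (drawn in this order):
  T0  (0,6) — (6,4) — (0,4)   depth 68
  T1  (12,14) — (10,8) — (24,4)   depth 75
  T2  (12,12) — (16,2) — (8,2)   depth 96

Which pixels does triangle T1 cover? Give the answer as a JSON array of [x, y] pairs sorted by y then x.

T0:
  2·area = 12  (B↔C swapped to make it positive)
  edge (0, 6)→(0, 4): d=(0,-2) top-left  bias=+0
  edge (0, 4)→(6, 4): d=(6,0) top-left  bias=+0
  edge (6, 4)→(0, 6): d=(-6,2) right/bottom  bias=-1
    (7,0)@(15, 1): e=[30,-18,0] → .  [on edge]
    (4,1)@(9, 3): e=[18,-6,0] → .  [on edge]
    (0,2)@(1, 5): e=[2,6,4] → X
    (1,2)@(3, 5): e=[6,6,0] → .  [on edge]
    (0,3)@(1, 7): e=[2,18,-8] → .
  covered (1 px):
    . . . . . . . . . . . .
    . . . . . . . . . . . .
    X . . . . . . . . . . .
    . . . . . . . . . . . .
    . . . . . . . . . . . .
    . . . . . . . . . . . .
    . . . . . . . . . . . .
    . . . . . . . . . . . .
T1:
  2·area = 92
  edge (12, 14)→(10, 8): d=(-2,-6) top-left  bias=+0
  edge (10, 8)→(24, 4): d=(14,-4) top-left  bias=+0
  edge (24, 4)→(12, 14): d=(-12,10) right/bottom  bias=-1
    (4,2)@(9, 5): e=[0,-46,138] → .  [on edge]
    (10,2)@(21, 5): e=[72,2,18] → X
    (11,2)@(23, 5): e=[84,10,-2] → .
    (7,3)@(15, 7): e=[32,6,54] → X
    (8,3)@(17, 7): e=[44,14,34] → X
    (9,3)@(19, 7): e=[56,22,14] → X
    (10,3)@(21, 7): e=[68,30,-6] → .
    (5,4)@(11, 9): e=[4,18,70] → X
    (6,4)@(13, 9): e=[16,26,50] → X
    (9,4)@(19, 9): e=[52,50,-10] → .
    (5,5)@(11, 11): e=[0,46,46] → X  [on edge]
    (8,5)@(17, 11): e=[36,70,-14] → .
  covered (12 px):
    . . . . . . . . . . . .
    . . . . . . . . . . . .
    . . . . . . . . . . X .
    . . . . . . . X X X . .
    . . . . . X X X X . . .
    . . . . . X X X . . . .
    . . . . . . X . . . . .
    . . . . . . . . . . . .
T2:
  2·area = 80  (B↔C swapped to make it positive)
  edge (12, 12)→(8, 2): d=(-4,-10) top-left  bias=+0
  edge (8, 2)→(16, 2): d=(8,0) top-left  bias=+0
  edge (16, 2)→(12, 12): d=(-4,10) right/bottom  bias=-1
    (4,1)@(9, 3): e=[6,8,66] → X
    (5,1)@(11, 3): e=[26,8,46] → X
    (6,1)@(13, 3): e=[46,8,26] → X
    (7,1)@(15, 3): e=[66,8,6] → X
    (8,1)@(17, 3): e=[86,8,-14] → .
    (4,2)@(9, 5): e=[-2,24,58] → .
    (5,2)@(11, 5): e=[18,24,38] → X
    (7,2)@(15, 5): e=[58,24,-2] → .
    (5,3)@(11, 7): e=[10,40,30] → X
    (7,3)@(15, 7): e=[50,40,-10] → .
    (5,4)@(11, 9): e=[2,56,22] → X
    (7,4)@(15, 9): e=[42,56,-18] → .
  covered (10 px):
    . . . . . . . . . . . .
    . . . . X X X X . . . .
    . . . . . X X . . . . .
    . . . . . X X . . . . .
    . . . . . X X . . . . .
    . . . . . . . . . . . .
    . . . . . . . . . . . .
    . . . . . . . . . . . .

Final: [[10,2],[7,3],[8,3],[9,3],[5,4],[6,4],[7,4],[8,4],[5,5],[6,5],[7,5],[6,6]]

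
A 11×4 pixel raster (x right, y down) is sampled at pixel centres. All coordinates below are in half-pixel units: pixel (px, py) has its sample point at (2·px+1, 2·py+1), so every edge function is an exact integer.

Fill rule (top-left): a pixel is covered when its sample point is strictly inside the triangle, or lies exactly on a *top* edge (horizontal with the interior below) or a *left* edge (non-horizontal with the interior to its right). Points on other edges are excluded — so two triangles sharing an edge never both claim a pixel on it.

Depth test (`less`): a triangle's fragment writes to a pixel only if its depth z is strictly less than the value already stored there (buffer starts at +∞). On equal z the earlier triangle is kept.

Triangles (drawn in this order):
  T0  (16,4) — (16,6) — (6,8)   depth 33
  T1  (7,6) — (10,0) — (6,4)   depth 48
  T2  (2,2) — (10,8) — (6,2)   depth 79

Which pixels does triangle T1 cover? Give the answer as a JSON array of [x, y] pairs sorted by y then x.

T0:
  2·area = 20
  edge (16, 4)→(16, 6): d=(0,2) right/bottom  bias=-1
  edge (16, 6)→(6, 8): d=(-10,2) right/bottom  bias=-1
  edge (6, 8)→(16, 4): d=(10,-4) top-left  bias=+0
    (7,2)@(15, 5): e=[2,12,6] → #
    (8,2)@(17, 5): e=[-2,8,14] → ·
    (10,2)@(21, 5): e=[-10,0,30] → ·  [on edge]
    (4,3)@(9, 7): e=[14,4,2] → #
    (5,3)@(11, 7): e=[10,0,10] → ·  [on edge]
    (7,3)@(15, 7): e=[2,-8,26] → ·
  covered (2 px):
    · · · · · · · · · · ·
    · · · · · · · · · · ·
    · · · · · · · # · · ·
    · · · · # · · · · · ·
T1:
  2·area = 12  (B↔C swapped to make it positive)
  edge (7, 6)→(6, 4): d=(-1,-2) top-left  bias=+0
  edge (6, 4)→(10, 0): d=(4,-4) top-left  bias=+0
  edge (10, 0)→(7, 6): d=(-3,6) right/bottom  bias=-1
    (4,0)@(9, 1): e=[9,0,3] → #  [on edge]
    (5,0)@(11, 1): e=[13,8,-9] → ·
    (3,1)@(7, 3): e=[3,0,9] → #  [on edge]
    (4,1)@(9, 3): e=[7,8,-3] → ·
    (2,2)@(5, 5): e=[-3,0,15] → ·  [on edge]
    (3,2)@(7, 5): e=[1,8,3] → #
    (4,2)@(9, 5): e=[5,16,-9] → ·
    (1,3)@(3, 7): e=[-9,0,21] → ·  [on edge]
    (3,3)@(7, 7): e=[-1,16,-3] → ·
  covered (3 px):
    · · · · # · · · · · ·
    · · · # · · · · · · ·
    · · · # · · · · · · ·
    · · · · · · · · · · ·
T2:
  2·area = 24  (B↔C swapped to make it positive)
  edge (2, 2)→(6, 2): d=(4,0) top-left  bias=+0
  edge (6, 2)→(10, 8): d=(4,6) right/bottom  bias=-1
  edge (10, 8)→(2, 2): d=(-8,-6) top-left  bias=+0
    (2,1)@(5, 3): e=[4,10,10] → #
    (3,1)@(7, 3): e=[4,-2,22] → ·
    (2,2)@(5, 5): e=[12,18,-6] → ·
    (3,2)@(7, 5): e=[12,6,6] → #
    (4,2)@(9, 5): e=[12,-6,18] → ·
    (3,3)@(7, 7): e=[20,14,-10] → ·
    (4,3)@(9, 7): e=[20,2,2] → #
    (5,3)@(11, 7): e=[20,-10,14] → ·
  covered (3 px):
    · · · · · · · · · · ·
    · · # · · · · · · · ·
    · · · # · · · · · · ·
    · · · · # · · · · · ·

Answer: [[4,0],[3,1],[3,2]]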